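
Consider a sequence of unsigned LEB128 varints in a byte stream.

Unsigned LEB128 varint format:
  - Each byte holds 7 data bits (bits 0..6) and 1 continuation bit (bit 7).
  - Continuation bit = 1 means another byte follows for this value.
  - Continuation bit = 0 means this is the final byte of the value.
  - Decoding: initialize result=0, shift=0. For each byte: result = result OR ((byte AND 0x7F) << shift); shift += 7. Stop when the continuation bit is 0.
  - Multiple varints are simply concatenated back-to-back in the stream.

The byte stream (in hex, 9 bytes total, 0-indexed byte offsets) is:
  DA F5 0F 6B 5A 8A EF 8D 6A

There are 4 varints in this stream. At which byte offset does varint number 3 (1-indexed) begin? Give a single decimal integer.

Answer: 4

Derivation:
  byte[0]=0xDA cont=1 payload=0x5A=90: acc |= 90<<0 -> acc=90 shift=7
  byte[1]=0xF5 cont=1 payload=0x75=117: acc |= 117<<7 -> acc=15066 shift=14
  byte[2]=0x0F cont=0 payload=0x0F=15: acc |= 15<<14 -> acc=260826 shift=21 [end]
Varint 1: bytes[0:3] = DA F5 0F -> value 260826 (3 byte(s))
  byte[3]=0x6B cont=0 payload=0x6B=107: acc |= 107<<0 -> acc=107 shift=7 [end]
Varint 2: bytes[3:4] = 6B -> value 107 (1 byte(s))
  byte[4]=0x5A cont=0 payload=0x5A=90: acc |= 90<<0 -> acc=90 shift=7 [end]
Varint 3: bytes[4:5] = 5A -> value 90 (1 byte(s))
  byte[5]=0x8A cont=1 payload=0x0A=10: acc |= 10<<0 -> acc=10 shift=7
  byte[6]=0xEF cont=1 payload=0x6F=111: acc |= 111<<7 -> acc=14218 shift=14
  byte[7]=0x8D cont=1 payload=0x0D=13: acc |= 13<<14 -> acc=227210 shift=21
  byte[8]=0x6A cont=0 payload=0x6A=106: acc |= 106<<21 -> acc=222525322 shift=28 [end]
Varint 4: bytes[5:9] = 8A EF 8D 6A -> value 222525322 (4 byte(s))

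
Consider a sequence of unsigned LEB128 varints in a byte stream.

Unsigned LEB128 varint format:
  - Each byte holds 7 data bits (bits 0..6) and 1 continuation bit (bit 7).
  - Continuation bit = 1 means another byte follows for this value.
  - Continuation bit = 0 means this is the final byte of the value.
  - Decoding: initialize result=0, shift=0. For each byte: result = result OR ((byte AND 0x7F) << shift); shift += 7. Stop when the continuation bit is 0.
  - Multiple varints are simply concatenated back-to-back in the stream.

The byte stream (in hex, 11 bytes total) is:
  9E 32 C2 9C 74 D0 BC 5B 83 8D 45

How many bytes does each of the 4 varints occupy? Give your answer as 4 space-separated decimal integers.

  byte[0]=0x9E cont=1 payload=0x1E=30: acc |= 30<<0 -> acc=30 shift=7
  byte[1]=0x32 cont=0 payload=0x32=50: acc |= 50<<7 -> acc=6430 shift=14 [end]
Varint 1: bytes[0:2] = 9E 32 -> value 6430 (2 byte(s))
  byte[2]=0xC2 cont=1 payload=0x42=66: acc |= 66<<0 -> acc=66 shift=7
  byte[3]=0x9C cont=1 payload=0x1C=28: acc |= 28<<7 -> acc=3650 shift=14
  byte[4]=0x74 cont=0 payload=0x74=116: acc |= 116<<14 -> acc=1904194 shift=21 [end]
Varint 2: bytes[2:5] = C2 9C 74 -> value 1904194 (3 byte(s))
  byte[5]=0xD0 cont=1 payload=0x50=80: acc |= 80<<0 -> acc=80 shift=7
  byte[6]=0xBC cont=1 payload=0x3C=60: acc |= 60<<7 -> acc=7760 shift=14
  byte[7]=0x5B cont=0 payload=0x5B=91: acc |= 91<<14 -> acc=1498704 shift=21 [end]
Varint 3: bytes[5:8] = D0 BC 5B -> value 1498704 (3 byte(s))
  byte[8]=0x83 cont=1 payload=0x03=3: acc |= 3<<0 -> acc=3 shift=7
  byte[9]=0x8D cont=1 payload=0x0D=13: acc |= 13<<7 -> acc=1667 shift=14
  byte[10]=0x45 cont=0 payload=0x45=69: acc |= 69<<14 -> acc=1132163 shift=21 [end]
Varint 4: bytes[8:11] = 83 8D 45 -> value 1132163 (3 byte(s))

Answer: 2 3 3 3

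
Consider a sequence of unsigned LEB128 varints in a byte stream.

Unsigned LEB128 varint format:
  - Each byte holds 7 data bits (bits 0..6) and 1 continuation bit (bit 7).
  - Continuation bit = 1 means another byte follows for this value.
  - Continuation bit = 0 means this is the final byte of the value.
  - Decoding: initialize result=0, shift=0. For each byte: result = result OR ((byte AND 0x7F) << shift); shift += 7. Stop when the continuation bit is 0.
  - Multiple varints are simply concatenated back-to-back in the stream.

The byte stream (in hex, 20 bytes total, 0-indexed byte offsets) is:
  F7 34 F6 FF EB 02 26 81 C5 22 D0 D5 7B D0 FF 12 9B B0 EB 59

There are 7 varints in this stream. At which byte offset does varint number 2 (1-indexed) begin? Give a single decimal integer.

  byte[0]=0xF7 cont=1 payload=0x77=119: acc |= 119<<0 -> acc=119 shift=7
  byte[1]=0x34 cont=0 payload=0x34=52: acc |= 52<<7 -> acc=6775 shift=14 [end]
Varint 1: bytes[0:2] = F7 34 -> value 6775 (2 byte(s))
  byte[2]=0xF6 cont=1 payload=0x76=118: acc |= 118<<0 -> acc=118 shift=7
  byte[3]=0xFF cont=1 payload=0x7F=127: acc |= 127<<7 -> acc=16374 shift=14
  byte[4]=0xEB cont=1 payload=0x6B=107: acc |= 107<<14 -> acc=1769462 shift=21
  byte[5]=0x02 cont=0 payload=0x02=2: acc |= 2<<21 -> acc=5963766 shift=28 [end]
Varint 2: bytes[2:6] = F6 FF EB 02 -> value 5963766 (4 byte(s))
  byte[6]=0x26 cont=0 payload=0x26=38: acc |= 38<<0 -> acc=38 shift=7 [end]
Varint 3: bytes[6:7] = 26 -> value 38 (1 byte(s))
  byte[7]=0x81 cont=1 payload=0x01=1: acc |= 1<<0 -> acc=1 shift=7
  byte[8]=0xC5 cont=1 payload=0x45=69: acc |= 69<<7 -> acc=8833 shift=14
  byte[9]=0x22 cont=0 payload=0x22=34: acc |= 34<<14 -> acc=565889 shift=21 [end]
Varint 4: bytes[7:10] = 81 C5 22 -> value 565889 (3 byte(s))
  byte[10]=0xD0 cont=1 payload=0x50=80: acc |= 80<<0 -> acc=80 shift=7
  byte[11]=0xD5 cont=1 payload=0x55=85: acc |= 85<<7 -> acc=10960 shift=14
  byte[12]=0x7B cont=0 payload=0x7B=123: acc |= 123<<14 -> acc=2026192 shift=21 [end]
Varint 5: bytes[10:13] = D0 D5 7B -> value 2026192 (3 byte(s))
  byte[13]=0xD0 cont=1 payload=0x50=80: acc |= 80<<0 -> acc=80 shift=7
  byte[14]=0xFF cont=1 payload=0x7F=127: acc |= 127<<7 -> acc=16336 shift=14
  byte[15]=0x12 cont=0 payload=0x12=18: acc |= 18<<14 -> acc=311248 shift=21 [end]
Varint 6: bytes[13:16] = D0 FF 12 -> value 311248 (3 byte(s))
  byte[16]=0x9B cont=1 payload=0x1B=27: acc |= 27<<0 -> acc=27 shift=7
  byte[17]=0xB0 cont=1 payload=0x30=48: acc |= 48<<7 -> acc=6171 shift=14
  byte[18]=0xEB cont=1 payload=0x6B=107: acc |= 107<<14 -> acc=1759259 shift=21
  byte[19]=0x59 cont=0 payload=0x59=89: acc |= 89<<21 -> acc=188405787 shift=28 [end]
Varint 7: bytes[16:20] = 9B B0 EB 59 -> value 188405787 (4 byte(s))

Answer: 2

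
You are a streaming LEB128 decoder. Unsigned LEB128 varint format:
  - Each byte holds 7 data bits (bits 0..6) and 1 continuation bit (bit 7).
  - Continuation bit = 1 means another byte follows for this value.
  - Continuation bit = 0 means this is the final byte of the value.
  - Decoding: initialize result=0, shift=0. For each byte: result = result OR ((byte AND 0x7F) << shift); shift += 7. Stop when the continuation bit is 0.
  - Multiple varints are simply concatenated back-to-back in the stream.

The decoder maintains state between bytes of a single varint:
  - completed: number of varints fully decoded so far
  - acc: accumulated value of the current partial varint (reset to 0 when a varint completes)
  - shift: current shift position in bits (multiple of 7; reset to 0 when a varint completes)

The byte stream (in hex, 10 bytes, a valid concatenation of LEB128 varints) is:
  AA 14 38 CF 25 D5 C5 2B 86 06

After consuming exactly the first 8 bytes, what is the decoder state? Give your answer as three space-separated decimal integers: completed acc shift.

Answer: 4 0 0

Derivation:
byte[0]=0xAA cont=1 payload=0x2A: acc |= 42<<0 -> completed=0 acc=42 shift=7
byte[1]=0x14 cont=0 payload=0x14: varint #1 complete (value=2602); reset -> completed=1 acc=0 shift=0
byte[2]=0x38 cont=0 payload=0x38: varint #2 complete (value=56); reset -> completed=2 acc=0 shift=0
byte[3]=0xCF cont=1 payload=0x4F: acc |= 79<<0 -> completed=2 acc=79 shift=7
byte[4]=0x25 cont=0 payload=0x25: varint #3 complete (value=4815); reset -> completed=3 acc=0 shift=0
byte[5]=0xD5 cont=1 payload=0x55: acc |= 85<<0 -> completed=3 acc=85 shift=7
byte[6]=0xC5 cont=1 payload=0x45: acc |= 69<<7 -> completed=3 acc=8917 shift=14
byte[7]=0x2B cont=0 payload=0x2B: varint #4 complete (value=713429); reset -> completed=4 acc=0 shift=0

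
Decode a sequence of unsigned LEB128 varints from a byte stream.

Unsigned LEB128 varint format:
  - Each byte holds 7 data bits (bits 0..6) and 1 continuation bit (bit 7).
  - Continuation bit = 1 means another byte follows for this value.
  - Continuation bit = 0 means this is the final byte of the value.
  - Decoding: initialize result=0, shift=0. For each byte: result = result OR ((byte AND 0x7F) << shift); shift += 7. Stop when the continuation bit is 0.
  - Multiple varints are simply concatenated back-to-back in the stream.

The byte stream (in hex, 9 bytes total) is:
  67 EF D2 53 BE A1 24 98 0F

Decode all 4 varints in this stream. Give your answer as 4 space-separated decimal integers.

Answer: 103 1370479 594110 1944

Derivation:
  byte[0]=0x67 cont=0 payload=0x67=103: acc |= 103<<0 -> acc=103 shift=7 [end]
Varint 1: bytes[0:1] = 67 -> value 103 (1 byte(s))
  byte[1]=0xEF cont=1 payload=0x6F=111: acc |= 111<<0 -> acc=111 shift=7
  byte[2]=0xD2 cont=1 payload=0x52=82: acc |= 82<<7 -> acc=10607 shift=14
  byte[3]=0x53 cont=0 payload=0x53=83: acc |= 83<<14 -> acc=1370479 shift=21 [end]
Varint 2: bytes[1:4] = EF D2 53 -> value 1370479 (3 byte(s))
  byte[4]=0xBE cont=1 payload=0x3E=62: acc |= 62<<0 -> acc=62 shift=7
  byte[5]=0xA1 cont=1 payload=0x21=33: acc |= 33<<7 -> acc=4286 shift=14
  byte[6]=0x24 cont=0 payload=0x24=36: acc |= 36<<14 -> acc=594110 shift=21 [end]
Varint 3: bytes[4:7] = BE A1 24 -> value 594110 (3 byte(s))
  byte[7]=0x98 cont=1 payload=0x18=24: acc |= 24<<0 -> acc=24 shift=7
  byte[8]=0x0F cont=0 payload=0x0F=15: acc |= 15<<7 -> acc=1944 shift=14 [end]
Varint 4: bytes[7:9] = 98 0F -> value 1944 (2 byte(s))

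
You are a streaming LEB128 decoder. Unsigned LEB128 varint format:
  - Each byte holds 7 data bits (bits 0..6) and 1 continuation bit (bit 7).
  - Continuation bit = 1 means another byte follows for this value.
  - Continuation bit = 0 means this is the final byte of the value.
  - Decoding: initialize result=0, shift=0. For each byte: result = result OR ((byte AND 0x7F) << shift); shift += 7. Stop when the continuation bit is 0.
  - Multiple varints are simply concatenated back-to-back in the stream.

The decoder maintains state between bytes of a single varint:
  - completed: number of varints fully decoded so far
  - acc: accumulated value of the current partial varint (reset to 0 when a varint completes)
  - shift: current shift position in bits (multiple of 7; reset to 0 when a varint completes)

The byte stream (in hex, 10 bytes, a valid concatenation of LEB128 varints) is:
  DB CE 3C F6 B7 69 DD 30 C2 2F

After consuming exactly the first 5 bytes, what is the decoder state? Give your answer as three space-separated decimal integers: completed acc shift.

byte[0]=0xDB cont=1 payload=0x5B: acc |= 91<<0 -> completed=0 acc=91 shift=7
byte[1]=0xCE cont=1 payload=0x4E: acc |= 78<<7 -> completed=0 acc=10075 shift=14
byte[2]=0x3C cont=0 payload=0x3C: varint #1 complete (value=993115); reset -> completed=1 acc=0 shift=0
byte[3]=0xF6 cont=1 payload=0x76: acc |= 118<<0 -> completed=1 acc=118 shift=7
byte[4]=0xB7 cont=1 payload=0x37: acc |= 55<<7 -> completed=1 acc=7158 shift=14

Answer: 1 7158 14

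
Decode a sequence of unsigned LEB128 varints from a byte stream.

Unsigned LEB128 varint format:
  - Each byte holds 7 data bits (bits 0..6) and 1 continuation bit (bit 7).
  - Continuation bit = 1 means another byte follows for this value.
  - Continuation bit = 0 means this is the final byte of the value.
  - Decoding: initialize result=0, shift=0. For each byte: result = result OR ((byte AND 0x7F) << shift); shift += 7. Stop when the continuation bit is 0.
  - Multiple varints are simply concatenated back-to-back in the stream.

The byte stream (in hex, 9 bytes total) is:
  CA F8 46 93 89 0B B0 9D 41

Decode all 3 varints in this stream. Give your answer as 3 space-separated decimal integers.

Answer: 1162314 181395 1068720

Derivation:
  byte[0]=0xCA cont=1 payload=0x4A=74: acc |= 74<<0 -> acc=74 shift=7
  byte[1]=0xF8 cont=1 payload=0x78=120: acc |= 120<<7 -> acc=15434 shift=14
  byte[2]=0x46 cont=0 payload=0x46=70: acc |= 70<<14 -> acc=1162314 shift=21 [end]
Varint 1: bytes[0:3] = CA F8 46 -> value 1162314 (3 byte(s))
  byte[3]=0x93 cont=1 payload=0x13=19: acc |= 19<<0 -> acc=19 shift=7
  byte[4]=0x89 cont=1 payload=0x09=9: acc |= 9<<7 -> acc=1171 shift=14
  byte[5]=0x0B cont=0 payload=0x0B=11: acc |= 11<<14 -> acc=181395 shift=21 [end]
Varint 2: bytes[3:6] = 93 89 0B -> value 181395 (3 byte(s))
  byte[6]=0xB0 cont=1 payload=0x30=48: acc |= 48<<0 -> acc=48 shift=7
  byte[7]=0x9D cont=1 payload=0x1D=29: acc |= 29<<7 -> acc=3760 shift=14
  byte[8]=0x41 cont=0 payload=0x41=65: acc |= 65<<14 -> acc=1068720 shift=21 [end]
Varint 3: bytes[6:9] = B0 9D 41 -> value 1068720 (3 byte(s))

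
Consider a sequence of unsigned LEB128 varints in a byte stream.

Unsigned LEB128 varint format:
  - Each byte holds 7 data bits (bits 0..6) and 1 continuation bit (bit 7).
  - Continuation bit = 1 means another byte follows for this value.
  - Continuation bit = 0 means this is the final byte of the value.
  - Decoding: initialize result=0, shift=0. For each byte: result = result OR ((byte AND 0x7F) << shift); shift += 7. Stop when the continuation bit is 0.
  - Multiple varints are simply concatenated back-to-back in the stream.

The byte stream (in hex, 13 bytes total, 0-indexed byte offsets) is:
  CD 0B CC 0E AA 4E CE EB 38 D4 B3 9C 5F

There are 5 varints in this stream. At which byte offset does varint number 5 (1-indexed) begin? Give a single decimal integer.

Answer: 9

Derivation:
  byte[0]=0xCD cont=1 payload=0x4D=77: acc |= 77<<0 -> acc=77 shift=7
  byte[1]=0x0B cont=0 payload=0x0B=11: acc |= 11<<7 -> acc=1485 shift=14 [end]
Varint 1: bytes[0:2] = CD 0B -> value 1485 (2 byte(s))
  byte[2]=0xCC cont=1 payload=0x4C=76: acc |= 76<<0 -> acc=76 shift=7
  byte[3]=0x0E cont=0 payload=0x0E=14: acc |= 14<<7 -> acc=1868 shift=14 [end]
Varint 2: bytes[2:4] = CC 0E -> value 1868 (2 byte(s))
  byte[4]=0xAA cont=1 payload=0x2A=42: acc |= 42<<0 -> acc=42 shift=7
  byte[5]=0x4E cont=0 payload=0x4E=78: acc |= 78<<7 -> acc=10026 shift=14 [end]
Varint 3: bytes[4:6] = AA 4E -> value 10026 (2 byte(s))
  byte[6]=0xCE cont=1 payload=0x4E=78: acc |= 78<<0 -> acc=78 shift=7
  byte[7]=0xEB cont=1 payload=0x6B=107: acc |= 107<<7 -> acc=13774 shift=14
  byte[8]=0x38 cont=0 payload=0x38=56: acc |= 56<<14 -> acc=931278 shift=21 [end]
Varint 4: bytes[6:9] = CE EB 38 -> value 931278 (3 byte(s))
  byte[9]=0xD4 cont=1 payload=0x54=84: acc |= 84<<0 -> acc=84 shift=7
  byte[10]=0xB3 cont=1 payload=0x33=51: acc |= 51<<7 -> acc=6612 shift=14
  byte[11]=0x9C cont=1 payload=0x1C=28: acc |= 28<<14 -> acc=465364 shift=21
  byte[12]=0x5F cont=0 payload=0x5F=95: acc |= 95<<21 -> acc=199694804 shift=28 [end]
Varint 5: bytes[9:13] = D4 B3 9C 5F -> value 199694804 (4 byte(s))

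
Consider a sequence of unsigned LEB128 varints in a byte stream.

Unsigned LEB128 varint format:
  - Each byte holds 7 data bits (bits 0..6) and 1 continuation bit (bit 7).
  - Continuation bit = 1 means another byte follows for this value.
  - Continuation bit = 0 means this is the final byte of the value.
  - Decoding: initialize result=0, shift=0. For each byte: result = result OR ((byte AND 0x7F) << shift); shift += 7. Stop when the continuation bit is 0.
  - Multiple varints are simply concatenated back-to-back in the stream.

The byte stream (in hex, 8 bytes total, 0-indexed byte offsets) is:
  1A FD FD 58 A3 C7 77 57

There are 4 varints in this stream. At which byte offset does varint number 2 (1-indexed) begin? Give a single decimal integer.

  byte[0]=0x1A cont=0 payload=0x1A=26: acc |= 26<<0 -> acc=26 shift=7 [end]
Varint 1: bytes[0:1] = 1A -> value 26 (1 byte(s))
  byte[1]=0xFD cont=1 payload=0x7D=125: acc |= 125<<0 -> acc=125 shift=7
  byte[2]=0xFD cont=1 payload=0x7D=125: acc |= 125<<7 -> acc=16125 shift=14
  byte[3]=0x58 cont=0 payload=0x58=88: acc |= 88<<14 -> acc=1457917 shift=21 [end]
Varint 2: bytes[1:4] = FD FD 58 -> value 1457917 (3 byte(s))
  byte[4]=0xA3 cont=1 payload=0x23=35: acc |= 35<<0 -> acc=35 shift=7
  byte[5]=0xC7 cont=1 payload=0x47=71: acc |= 71<<7 -> acc=9123 shift=14
  byte[6]=0x77 cont=0 payload=0x77=119: acc |= 119<<14 -> acc=1958819 shift=21 [end]
Varint 3: bytes[4:7] = A3 C7 77 -> value 1958819 (3 byte(s))
  byte[7]=0x57 cont=0 payload=0x57=87: acc |= 87<<0 -> acc=87 shift=7 [end]
Varint 4: bytes[7:8] = 57 -> value 87 (1 byte(s))

Answer: 1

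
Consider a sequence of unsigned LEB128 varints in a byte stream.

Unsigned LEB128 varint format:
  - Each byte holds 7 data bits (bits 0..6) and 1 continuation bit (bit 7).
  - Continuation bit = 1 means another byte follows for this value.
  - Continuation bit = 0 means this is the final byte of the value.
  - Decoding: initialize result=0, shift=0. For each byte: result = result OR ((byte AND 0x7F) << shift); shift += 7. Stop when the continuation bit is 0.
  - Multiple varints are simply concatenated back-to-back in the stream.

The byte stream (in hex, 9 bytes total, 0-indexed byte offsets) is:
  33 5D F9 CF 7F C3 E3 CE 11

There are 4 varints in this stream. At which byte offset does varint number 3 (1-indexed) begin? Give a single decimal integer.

  byte[0]=0x33 cont=0 payload=0x33=51: acc |= 51<<0 -> acc=51 shift=7 [end]
Varint 1: bytes[0:1] = 33 -> value 51 (1 byte(s))
  byte[1]=0x5D cont=0 payload=0x5D=93: acc |= 93<<0 -> acc=93 shift=7 [end]
Varint 2: bytes[1:2] = 5D -> value 93 (1 byte(s))
  byte[2]=0xF9 cont=1 payload=0x79=121: acc |= 121<<0 -> acc=121 shift=7
  byte[3]=0xCF cont=1 payload=0x4F=79: acc |= 79<<7 -> acc=10233 shift=14
  byte[4]=0x7F cont=0 payload=0x7F=127: acc |= 127<<14 -> acc=2091001 shift=21 [end]
Varint 3: bytes[2:5] = F9 CF 7F -> value 2091001 (3 byte(s))
  byte[5]=0xC3 cont=1 payload=0x43=67: acc |= 67<<0 -> acc=67 shift=7
  byte[6]=0xE3 cont=1 payload=0x63=99: acc |= 99<<7 -> acc=12739 shift=14
  byte[7]=0xCE cont=1 payload=0x4E=78: acc |= 78<<14 -> acc=1290691 shift=21
  byte[8]=0x11 cont=0 payload=0x11=17: acc |= 17<<21 -> acc=36942275 shift=28 [end]
Varint 4: bytes[5:9] = C3 E3 CE 11 -> value 36942275 (4 byte(s))

Answer: 2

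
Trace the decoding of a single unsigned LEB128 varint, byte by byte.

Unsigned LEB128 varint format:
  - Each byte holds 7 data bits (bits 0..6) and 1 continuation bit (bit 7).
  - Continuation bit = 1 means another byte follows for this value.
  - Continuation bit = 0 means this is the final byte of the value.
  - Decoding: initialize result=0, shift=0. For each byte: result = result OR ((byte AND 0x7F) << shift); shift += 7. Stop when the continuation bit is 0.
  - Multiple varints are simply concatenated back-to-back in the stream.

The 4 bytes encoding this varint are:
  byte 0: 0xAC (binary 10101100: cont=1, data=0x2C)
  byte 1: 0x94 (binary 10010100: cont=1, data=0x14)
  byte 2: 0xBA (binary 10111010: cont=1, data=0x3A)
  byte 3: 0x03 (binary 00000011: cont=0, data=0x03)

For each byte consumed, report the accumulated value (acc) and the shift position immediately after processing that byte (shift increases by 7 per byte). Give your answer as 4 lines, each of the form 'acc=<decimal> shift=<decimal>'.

byte 0=0xAC: payload=0x2C=44, contrib = 44<<0 = 44; acc -> 44, shift -> 7
byte 1=0x94: payload=0x14=20, contrib = 20<<7 = 2560; acc -> 2604, shift -> 14
byte 2=0xBA: payload=0x3A=58, contrib = 58<<14 = 950272; acc -> 952876, shift -> 21
byte 3=0x03: payload=0x03=3, contrib = 3<<21 = 6291456; acc -> 7244332, shift -> 28

Answer: acc=44 shift=7
acc=2604 shift=14
acc=952876 shift=21
acc=7244332 shift=28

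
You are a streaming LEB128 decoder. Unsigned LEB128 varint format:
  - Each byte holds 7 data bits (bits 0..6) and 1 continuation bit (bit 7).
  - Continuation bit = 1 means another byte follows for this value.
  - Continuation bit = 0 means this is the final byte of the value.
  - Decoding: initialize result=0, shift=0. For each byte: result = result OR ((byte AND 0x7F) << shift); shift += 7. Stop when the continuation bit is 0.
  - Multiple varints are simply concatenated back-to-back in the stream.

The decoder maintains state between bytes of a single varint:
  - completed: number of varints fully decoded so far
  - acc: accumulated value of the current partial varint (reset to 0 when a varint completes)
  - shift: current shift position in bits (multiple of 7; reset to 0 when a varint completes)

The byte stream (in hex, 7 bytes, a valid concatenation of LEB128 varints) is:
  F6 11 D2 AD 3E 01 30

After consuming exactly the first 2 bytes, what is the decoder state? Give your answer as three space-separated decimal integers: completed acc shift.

byte[0]=0xF6 cont=1 payload=0x76: acc |= 118<<0 -> completed=0 acc=118 shift=7
byte[1]=0x11 cont=0 payload=0x11: varint #1 complete (value=2294); reset -> completed=1 acc=0 shift=0

Answer: 1 0 0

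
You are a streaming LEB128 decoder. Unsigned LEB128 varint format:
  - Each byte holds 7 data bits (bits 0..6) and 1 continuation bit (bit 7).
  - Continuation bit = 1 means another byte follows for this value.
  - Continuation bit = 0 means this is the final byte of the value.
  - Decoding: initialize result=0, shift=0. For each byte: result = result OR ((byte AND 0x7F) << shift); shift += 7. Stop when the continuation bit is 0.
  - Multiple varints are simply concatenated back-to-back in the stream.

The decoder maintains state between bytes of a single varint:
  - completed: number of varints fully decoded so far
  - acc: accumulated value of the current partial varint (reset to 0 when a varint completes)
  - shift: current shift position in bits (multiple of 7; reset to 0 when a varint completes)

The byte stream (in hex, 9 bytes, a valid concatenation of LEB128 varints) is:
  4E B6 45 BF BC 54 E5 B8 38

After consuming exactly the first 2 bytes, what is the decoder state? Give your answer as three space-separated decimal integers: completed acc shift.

Answer: 1 54 7

Derivation:
byte[0]=0x4E cont=0 payload=0x4E: varint #1 complete (value=78); reset -> completed=1 acc=0 shift=0
byte[1]=0xB6 cont=1 payload=0x36: acc |= 54<<0 -> completed=1 acc=54 shift=7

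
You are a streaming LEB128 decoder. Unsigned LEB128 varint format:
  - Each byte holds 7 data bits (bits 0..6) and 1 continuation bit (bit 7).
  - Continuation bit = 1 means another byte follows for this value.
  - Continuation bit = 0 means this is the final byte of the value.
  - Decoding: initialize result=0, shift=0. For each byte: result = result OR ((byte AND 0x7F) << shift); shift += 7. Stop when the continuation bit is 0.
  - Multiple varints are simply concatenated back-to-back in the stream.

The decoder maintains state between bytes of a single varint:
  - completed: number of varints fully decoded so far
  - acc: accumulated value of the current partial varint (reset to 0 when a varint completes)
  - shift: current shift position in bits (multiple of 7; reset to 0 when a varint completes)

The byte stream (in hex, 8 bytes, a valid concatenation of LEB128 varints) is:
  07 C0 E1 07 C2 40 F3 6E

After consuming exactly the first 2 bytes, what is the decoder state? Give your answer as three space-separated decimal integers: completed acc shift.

Answer: 1 64 7

Derivation:
byte[0]=0x07 cont=0 payload=0x07: varint #1 complete (value=7); reset -> completed=1 acc=0 shift=0
byte[1]=0xC0 cont=1 payload=0x40: acc |= 64<<0 -> completed=1 acc=64 shift=7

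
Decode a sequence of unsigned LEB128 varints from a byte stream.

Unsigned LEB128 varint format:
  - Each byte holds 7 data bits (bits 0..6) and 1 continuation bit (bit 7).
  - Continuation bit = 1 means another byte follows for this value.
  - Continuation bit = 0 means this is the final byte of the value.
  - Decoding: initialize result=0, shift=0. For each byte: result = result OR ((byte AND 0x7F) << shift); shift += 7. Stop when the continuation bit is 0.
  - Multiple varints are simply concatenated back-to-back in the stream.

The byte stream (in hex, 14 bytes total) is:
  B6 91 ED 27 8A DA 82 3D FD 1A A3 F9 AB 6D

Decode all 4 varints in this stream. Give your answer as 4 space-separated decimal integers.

  byte[0]=0xB6 cont=1 payload=0x36=54: acc |= 54<<0 -> acc=54 shift=7
  byte[1]=0x91 cont=1 payload=0x11=17: acc |= 17<<7 -> acc=2230 shift=14
  byte[2]=0xED cont=1 payload=0x6D=109: acc |= 109<<14 -> acc=1788086 shift=21
  byte[3]=0x27 cont=0 payload=0x27=39: acc |= 39<<21 -> acc=83577014 shift=28 [end]
Varint 1: bytes[0:4] = B6 91 ED 27 -> value 83577014 (4 byte(s))
  byte[4]=0x8A cont=1 payload=0x0A=10: acc |= 10<<0 -> acc=10 shift=7
  byte[5]=0xDA cont=1 payload=0x5A=90: acc |= 90<<7 -> acc=11530 shift=14
  byte[6]=0x82 cont=1 payload=0x02=2: acc |= 2<<14 -> acc=44298 shift=21
  byte[7]=0x3D cont=0 payload=0x3D=61: acc |= 61<<21 -> acc=127970570 shift=28 [end]
Varint 2: bytes[4:8] = 8A DA 82 3D -> value 127970570 (4 byte(s))
  byte[8]=0xFD cont=1 payload=0x7D=125: acc |= 125<<0 -> acc=125 shift=7
  byte[9]=0x1A cont=0 payload=0x1A=26: acc |= 26<<7 -> acc=3453 shift=14 [end]
Varint 3: bytes[8:10] = FD 1A -> value 3453 (2 byte(s))
  byte[10]=0xA3 cont=1 payload=0x23=35: acc |= 35<<0 -> acc=35 shift=7
  byte[11]=0xF9 cont=1 payload=0x79=121: acc |= 121<<7 -> acc=15523 shift=14
  byte[12]=0xAB cont=1 payload=0x2B=43: acc |= 43<<14 -> acc=720035 shift=21
  byte[13]=0x6D cont=0 payload=0x6D=109: acc |= 109<<21 -> acc=229309603 shift=28 [end]
Varint 4: bytes[10:14] = A3 F9 AB 6D -> value 229309603 (4 byte(s))

Answer: 83577014 127970570 3453 229309603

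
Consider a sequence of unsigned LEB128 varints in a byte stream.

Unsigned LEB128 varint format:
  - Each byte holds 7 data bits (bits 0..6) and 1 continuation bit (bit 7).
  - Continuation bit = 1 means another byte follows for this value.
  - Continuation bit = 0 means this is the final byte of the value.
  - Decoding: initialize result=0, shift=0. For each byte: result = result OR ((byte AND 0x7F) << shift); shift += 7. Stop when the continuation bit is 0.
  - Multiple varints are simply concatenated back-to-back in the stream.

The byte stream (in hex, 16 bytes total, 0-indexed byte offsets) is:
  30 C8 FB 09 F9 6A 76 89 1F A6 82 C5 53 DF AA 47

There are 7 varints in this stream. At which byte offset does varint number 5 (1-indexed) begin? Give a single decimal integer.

Answer: 7

Derivation:
  byte[0]=0x30 cont=0 payload=0x30=48: acc |= 48<<0 -> acc=48 shift=7 [end]
Varint 1: bytes[0:1] = 30 -> value 48 (1 byte(s))
  byte[1]=0xC8 cont=1 payload=0x48=72: acc |= 72<<0 -> acc=72 shift=7
  byte[2]=0xFB cont=1 payload=0x7B=123: acc |= 123<<7 -> acc=15816 shift=14
  byte[3]=0x09 cont=0 payload=0x09=9: acc |= 9<<14 -> acc=163272 shift=21 [end]
Varint 2: bytes[1:4] = C8 FB 09 -> value 163272 (3 byte(s))
  byte[4]=0xF9 cont=1 payload=0x79=121: acc |= 121<<0 -> acc=121 shift=7
  byte[5]=0x6A cont=0 payload=0x6A=106: acc |= 106<<7 -> acc=13689 shift=14 [end]
Varint 3: bytes[4:6] = F9 6A -> value 13689 (2 byte(s))
  byte[6]=0x76 cont=0 payload=0x76=118: acc |= 118<<0 -> acc=118 shift=7 [end]
Varint 4: bytes[6:7] = 76 -> value 118 (1 byte(s))
  byte[7]=0x89 cont=1 payload=0x09=9: acc |= 9<<0 -> acc=9 shift=7
  byte[8]=0x1F cont=0 payload=0x1F=31: acc |= 31<<7 -> acc=3977 shift=14 [end]
Varint 5: bytes[7:9] = 89 1F -> value 3977 (2 byte(s))
  byte[9]=0xA6 cont=1 payload=0x26=38: acc |= 38<<0 -> acc=38 shift=7
  byte[10]=0x82 cont=1 payload=0x02=2: acc |= 2<<7 -> acc=294 shift=14
  byte[11]=0xC5 cont=1 payload=0x45=69: acc |= 69<<14 -> acc=1130790 shift=21
  byte[12]=0x53 cont=0 payload=0x53=83: acc |= 83<<21 -> acc=175194406 shift=28 [end]
Varint 6: bytes[9:13] = A6 82 C5 53 -> value 175194406 (4 byte(s))
  byte[13]=0xDF cont=1 payload=0x5F=95: acc |= 95<<0 -> acc=95 shift=7
  byte[14]=0xAA cont=1 payload=0x2A=42: acc |= 42<<7 -> acc=5471 shift=14
  byte[15]=0x47 cont=0 payload=0x47=71: acc |= 71<<14 -> acc=1168735 shift=21 [end]
Varint 7: bytes[13:16] = DF AA 47 -> value 1168735 (3 byte(s))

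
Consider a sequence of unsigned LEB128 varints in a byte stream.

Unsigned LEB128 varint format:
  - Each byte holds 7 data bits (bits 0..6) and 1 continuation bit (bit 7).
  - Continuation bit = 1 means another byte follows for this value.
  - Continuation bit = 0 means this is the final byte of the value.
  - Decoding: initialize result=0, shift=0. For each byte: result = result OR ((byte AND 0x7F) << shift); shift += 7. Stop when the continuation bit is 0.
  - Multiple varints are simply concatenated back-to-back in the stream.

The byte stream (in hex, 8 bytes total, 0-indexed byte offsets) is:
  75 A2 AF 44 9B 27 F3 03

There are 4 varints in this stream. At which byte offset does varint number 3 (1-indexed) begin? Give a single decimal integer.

  byte[0]=0x75 cont=0 payload=0x75=117: acc |= 117<<0 -> acc=117 shift=7 [end]
Varint 1: bytes[0:1] = 75 -> value 117 (1 byte(s))
  byte[1]=0xA2 cont=1 payload=0x22=34: acc |= 34<<0 -> acc=34 shift=7
  byte[2]=0xAF cont=1 payload=0x2F=47: acc |= 47<<7 -> acc=6050 shift=14
  byte[3]=0x44 cont=0 payload=0x44=68: acc |= 68<<14 -> acc=1120162 shift=21 [end]
Varint 2: bytes[1:4] = A2 AF 44 -> value 1120162 (3 byte(s))
  byte[4]=0x9B cont=1 payload=0x1B=27: acc |= 27<<0 -> acc=27 shift=7
  byte[5]=0x27 cont=0 payload=0x27=39: acc |= 39<<7 -> acc=5019 shift=14 [end]
Varint 3: bytes[4:6] = 9B 27 -> value 5019 (2 byte(s))
  byte[6]=0xF3 cont=1 payload=0x73=115: acc |= 115<<0 -> acc=115 shift=7
  byte[7]=0x03 cont=0 payload=0x03=3: acc |= 3<<7 -> acc=499 shift=14 [end]
Varint 4: bytes[6:8] = F3 03 -> value 499 (2 byte(s))

Answer: 4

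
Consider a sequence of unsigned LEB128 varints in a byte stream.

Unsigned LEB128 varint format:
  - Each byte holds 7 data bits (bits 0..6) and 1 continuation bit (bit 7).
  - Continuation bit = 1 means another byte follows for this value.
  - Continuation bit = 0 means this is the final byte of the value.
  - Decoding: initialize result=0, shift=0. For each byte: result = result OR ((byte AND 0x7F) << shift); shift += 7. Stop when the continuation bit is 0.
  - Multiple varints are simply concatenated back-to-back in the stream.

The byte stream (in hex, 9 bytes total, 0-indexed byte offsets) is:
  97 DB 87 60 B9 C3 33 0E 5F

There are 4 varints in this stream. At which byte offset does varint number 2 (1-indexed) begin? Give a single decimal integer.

Answer: 4

Derivation:
  byte[0]=0x97 cont=1 payload=0x17=23: acc |= 23<<0 -> acc=23 shift=7
  byte[1]=0xDB cont=1 payload=0x5B=91: acc |= 91<<7 -> acc=11671 shift=14
  byte[2]=0x87 cont=1 payload=0x07=7: acc |= 7<<14 -> acc=126359 shift=21
  byte[3]=0x60 cont=0 payload=0x60=96: acc |= 96<<21 -> acc=201452951 shift=28 [end]
Varint 1: bytes[0:4] = 97 DB 87 60 -> value 201452951 (4 byte(s))
  byte[4]=0xB9 cont=1 payload=0x39=57: acc |= 57<<0 -> acc=57 shift=7
  byte[5]=0xC3 cont=1 payload=0x43=67: acc |= 67<<7 -> acc=8633 shift=14
  byte[6]=0x33 cont=0 payload=0x33=51: acc |= 51<<14 -> acc=844217 shift=21 [end]
Varint 2: bytes[4:7] = B9 C3 33 -> value 844217 (3 byte(s))
  byte[7]=0x0E cont=0 payload=0x0E=14: acc |= 14<<0 -> acc=14 shift=7 [end]
Varint 3: bytes[7:8] = 0E -> value 14 (1 byte(s))
  byte[8]=0x5F cont=0 payload=0x5F=95: acc |= 95<<0 -> acc=95 shift=7 [end]
Varint 4: bytes[8:9] = 5F -> value 95 (1 byte(s))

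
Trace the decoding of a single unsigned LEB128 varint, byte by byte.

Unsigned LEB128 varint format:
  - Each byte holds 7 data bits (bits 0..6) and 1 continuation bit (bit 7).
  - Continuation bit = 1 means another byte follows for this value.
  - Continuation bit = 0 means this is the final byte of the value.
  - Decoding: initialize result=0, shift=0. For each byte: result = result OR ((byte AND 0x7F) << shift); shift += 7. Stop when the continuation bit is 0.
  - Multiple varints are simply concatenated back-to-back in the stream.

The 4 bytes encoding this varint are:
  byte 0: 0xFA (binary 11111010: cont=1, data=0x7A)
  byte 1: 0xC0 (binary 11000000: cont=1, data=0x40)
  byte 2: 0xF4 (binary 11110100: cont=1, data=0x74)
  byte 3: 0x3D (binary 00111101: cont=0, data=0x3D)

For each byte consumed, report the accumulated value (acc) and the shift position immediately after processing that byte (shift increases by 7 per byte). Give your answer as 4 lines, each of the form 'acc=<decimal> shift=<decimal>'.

byte 0=0xFA: payload=0x7A=122, contrib = 122<<0 = 122; acc -> 122, shift -> 7
byte 1=0xC0: payload=0x40=64, contrib = 64<<7 = 8192; acc -> 8314, shift -> 14
byte 2=0xF4: payload=0x74=116, contrib = 116<<14 = 1900544; acc -> 1908858, shift -> 21
byte 3=0x3D: payload=0x3D=61, contrib = 61<<21 = 127926272; acc -> 129835130, shift -> 28

Answer: acc=122 shift=7
acc=8314 shift=14
acc=1908858 shift=21
acc=129835130 shift=28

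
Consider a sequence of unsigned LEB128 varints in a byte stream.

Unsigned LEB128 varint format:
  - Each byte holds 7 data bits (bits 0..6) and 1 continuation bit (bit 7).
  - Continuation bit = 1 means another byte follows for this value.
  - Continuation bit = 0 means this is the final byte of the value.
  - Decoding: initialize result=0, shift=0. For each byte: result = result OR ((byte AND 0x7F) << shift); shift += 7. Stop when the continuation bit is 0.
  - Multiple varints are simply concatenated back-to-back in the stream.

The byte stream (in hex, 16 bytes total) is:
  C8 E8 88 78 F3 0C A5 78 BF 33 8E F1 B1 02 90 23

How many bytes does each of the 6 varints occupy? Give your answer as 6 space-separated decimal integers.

  byte[0]=0xC8 cont=1 payload=0x48=72: acc |= 72<<0 -> acc=72 shift=7
  byte[1]=0xE8 cont=1 payload=0x68=104: acc |= 104<<7 -> acc=13384 shift=14
  byte[2]=0x88 cont=1 payload=0x08=8: acc |= 8<<14 -> acc=144456 shift=21
  byte[3]=0x78 cont=0 payload=0x78=120: acc |= 120<<21 -> acc=251802696 shift=28 [end]
Varint 1: bytes[0:4] = C8 E8 88 78 -> value 251802696 (4 byte(s))
  byte[4]=0xF3 cont=1 payload=0x73=115: acc |= 115<<0 -> acc=115 shift=7
  byte[5]=0x0C cont=0 payload=0x0C=12: acc |= 12<<7 -> acc=1651 shift=14 [end]
Varint 2: bytes[4:6] = F3 0C -> value 1651 (2 byte(s))
  byte[6]=0xA5 cont=1 payload=0x25=37: acc |= 37<<0 -> acc=37 shift=7
  byte[7]=0x78 cont=0 payload=0x78=120: acc |= 120<<7 -> acc=15397 shift=14 [end]
Varint 3: bytes[6:8] = A5 78 -> value 15397 (2 byte(s))
  byte[8]=0xBF cont=1 payload=0x3F=63: acc |= 63<<0 -> acc=63 shift=7
  byte[9]=0x33 cont=0 payload=0x33=51: acc |= 51<<7 -> acc=6591 shift=14 [end]
Varint 4: bytes[8:10] = BF 33 -> value 6591 (2 byte(s))
  byte[10]=0x8E cont=1 payload=0x0E=14: acc |= 14<<0 -> acc=14 shift=7
  byte[11]=0xF1 cont=1 payload=0x71=113: acc |= 113<<7 -> acc=14478 shift=14
  byte[12]=0xB1 cont=1 payload=0x31=49: acc |= 49<<14 -> acc=817294 shift=21
  byte[13]=0x02 cont=0 payload=0x02=2: acc |= 2<<21 -> acc=5011598 shift=28 [end]
Varint 5: bytes[10:14] = 8E F1 B1 02 -> value 5011598 (4 byte(s))
  byte[14]=0x90 cont=1 payload=0x10=16: acc |= 16<<0 -> acc=16 shift=7
  byte[15]=0x23 cont=0 payload=0x23=35: acc |= 35<<7 -> acc=4496 shift=14 [end]
Varint 6: bytes[14:16] = 90 23 -> value 4496 (2 byte(s))

Answer: 4 2 2 2 4 2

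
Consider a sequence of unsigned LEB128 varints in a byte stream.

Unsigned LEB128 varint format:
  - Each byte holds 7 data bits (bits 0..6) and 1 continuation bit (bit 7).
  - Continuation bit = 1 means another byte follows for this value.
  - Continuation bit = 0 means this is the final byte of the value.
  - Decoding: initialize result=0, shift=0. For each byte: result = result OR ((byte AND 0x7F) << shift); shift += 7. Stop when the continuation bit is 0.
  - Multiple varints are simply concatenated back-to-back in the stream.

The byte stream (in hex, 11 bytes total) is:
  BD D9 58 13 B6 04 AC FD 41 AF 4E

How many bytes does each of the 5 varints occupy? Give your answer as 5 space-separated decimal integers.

  byte[0]=0xBD cont=1 payload=0x3D=61: acc |= 61<<0 -> acc=61 shift=7
  byte[1]=0xD9 cont=1 payload=0x59=89: acc |= 89<<7 -> acc=11453 shift=14
  byte[2]=0x58 cont=0 payload=0x58=88: acc |= 88<<14 -> acc=1453245 shift=21 [end]
Varint 1: bytes[0:3] = BD D9 58 -> value 1453245 (3 byte(s))
  byte[3]=0x13 cont=0 payload=0x13=19: acc |= 19<<0 -> acc=19 shift=7 [end]
Varint 2: bytes[3:4] = 13 -> value 19 (1 byte(s))
  byte[4]=0xB6 cont=1 payload=0x36=54: acc |= 54<<0 -> acc=54 shift=7
  byte[5]=0x04 cont=0 payload=0x04=4: acc |= 4<<7 -> acc=566 shift=14 [end]
Varint 3: bytes[4:6] = B6 04 -> value 566 (2 byte(s))
  byte[6]=0xAC cont=1 payload=0x2C=44: acc |= 44<<0 -> acc=44 shift=7
  byte[7]=0xFD cont=1 payload=0x7D=125: acc |= 125<<7 -> acc=16044 shift=14
  byte[8]=0x41 cont=0 payload=0x41=65: acc |= 65<<14 -> acc=1081004 shift=21 [end]
Varint 4: bytes[6:9] = AC FD 41 -> value 1081004 (3 byte(s))
  byte[9]=0xAF cont=1 payload=0x2F=47: acc |= 47<<0 -> acc=47 shift=7
  byte[10]=0x4E cont=0 payload=0x4E=78: acc |= 78<<7 -> acc=10031 shift=14 [end]
Varint 5: bytes[9:11] = AF 4E -> value 10031 (2 byte(s))

Answer: 3 1 2 3 2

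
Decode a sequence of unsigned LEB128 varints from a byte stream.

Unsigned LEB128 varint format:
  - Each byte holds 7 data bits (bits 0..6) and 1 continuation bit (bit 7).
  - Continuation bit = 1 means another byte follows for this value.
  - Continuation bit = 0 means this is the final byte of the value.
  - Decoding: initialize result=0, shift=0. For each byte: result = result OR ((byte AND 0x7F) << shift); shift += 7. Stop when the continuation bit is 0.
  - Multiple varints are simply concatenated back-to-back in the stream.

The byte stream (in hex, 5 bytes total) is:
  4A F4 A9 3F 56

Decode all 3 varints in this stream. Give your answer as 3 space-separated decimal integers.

  byte[0]=0x4A cont=0 payload=0x4A=74: acc |= 74<<0 -> acc=74 shift=7 [end]
Varint 1: bytes[0:1] = 4A -> value 74 (1 byte(s))
  byte[1]=0xF4 cont=1 payload=0x74=116: acc |= 116<<0 -> acc=116 shift=7
  byte[2]=0xA9 cont=1 payload=0x29=41: acc |= 41<<7 -> acc=5364 shift=14
  byte[3]=0x3F cont=0 payload=0x3F=63: acc |= 63<<14 -> acc=1037556 shift=21 [end]
Varint 2: bytes[1:4] = F4 A9 3F -> value 1037556 (3 byte(s))
  byte[4]=0x56 cont=0 payload=0x56=86: acc |= 86<<0 -> acc=86 shift=7 [end]
Varint 3: bytes[4:5] = 56 -> value 86 (1 byte(s))

Answer: 74 1037556 86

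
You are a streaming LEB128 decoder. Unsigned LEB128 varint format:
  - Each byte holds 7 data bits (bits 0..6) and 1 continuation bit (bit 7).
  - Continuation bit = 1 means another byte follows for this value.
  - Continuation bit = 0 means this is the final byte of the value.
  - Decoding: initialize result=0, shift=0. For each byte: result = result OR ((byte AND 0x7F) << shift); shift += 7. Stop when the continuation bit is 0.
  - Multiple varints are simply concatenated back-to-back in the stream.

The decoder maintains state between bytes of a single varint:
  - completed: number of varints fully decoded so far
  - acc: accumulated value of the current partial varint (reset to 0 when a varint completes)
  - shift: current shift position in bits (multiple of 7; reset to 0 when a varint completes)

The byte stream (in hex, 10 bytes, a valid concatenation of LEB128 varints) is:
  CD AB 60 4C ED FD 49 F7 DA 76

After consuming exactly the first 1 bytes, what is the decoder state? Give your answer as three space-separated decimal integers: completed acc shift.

Answer: 0 77 7

Derivation:
byte[0]=0xCD cont=1 payload=0x4D: acc |= 77<<0 -> completed=0 acc=77 shift=7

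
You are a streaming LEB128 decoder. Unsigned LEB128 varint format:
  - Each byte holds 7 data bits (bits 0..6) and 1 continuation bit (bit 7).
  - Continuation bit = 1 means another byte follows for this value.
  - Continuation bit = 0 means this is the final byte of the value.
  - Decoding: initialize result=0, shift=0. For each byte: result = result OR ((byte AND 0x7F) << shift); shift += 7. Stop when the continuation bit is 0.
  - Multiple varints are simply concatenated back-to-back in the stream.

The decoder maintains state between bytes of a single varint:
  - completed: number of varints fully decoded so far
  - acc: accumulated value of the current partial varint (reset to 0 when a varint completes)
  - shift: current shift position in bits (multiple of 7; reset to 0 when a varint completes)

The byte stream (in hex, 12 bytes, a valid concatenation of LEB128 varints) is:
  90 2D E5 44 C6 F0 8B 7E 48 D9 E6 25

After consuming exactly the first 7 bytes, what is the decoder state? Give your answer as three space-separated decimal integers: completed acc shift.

byte[0]=0x90 cont=1 payload=0x10: acc |= 16<<0 -> completed=0 acc=16 shift=7
byte[1]=0x2D cont=0 payload=0x2D: varint #1 complete (value=5776); reset -> completed=1 acc=0 shift=0
byte[2]=0xE5 cont=1 payload=0x65: acc |= 101<<0 -> completed=1 acc=101 shift=7
byte[3]=0x44 cont=0 payload=0x44: varint #2 complete (value=8805); reset -> completed=2 acc=0 shift=0
byte[4]=0xC6 cont=1 payload=0x46: acc |= 70<<0 -> completed=2 acc=70 shift=7
byte[5]=0xF0 cont=1 payload=0x70: acc |= 112<<7 -> completed=2 acc=14406 shift=14
byte[6]=0x8B cont=1 payload=0x0B: acc |= 11<<14 -> completed=2 acc=194630 shift=21

Answer: 2 194630 21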